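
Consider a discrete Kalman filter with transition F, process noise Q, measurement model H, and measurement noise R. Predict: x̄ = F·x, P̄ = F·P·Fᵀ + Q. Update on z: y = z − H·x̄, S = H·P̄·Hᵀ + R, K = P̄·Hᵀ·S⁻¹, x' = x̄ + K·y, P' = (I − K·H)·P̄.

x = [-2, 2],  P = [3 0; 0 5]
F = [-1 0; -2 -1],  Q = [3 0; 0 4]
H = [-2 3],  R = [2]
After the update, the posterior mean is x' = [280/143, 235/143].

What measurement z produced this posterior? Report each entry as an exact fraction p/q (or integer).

z = [1]

x̄ = F·x = [2, 2]
P̄ = F·P·Fᵀ + Q = [6 6; 6 21]
S = H·P̄·Hᵀ + R = [143]
K = P̄·Hᵀ·S⁻¹ = [6/143; 51/143]
x' − x̄ = [-6/143, -51/143] = K·y
y = (KᵀK)⁻¹·Kᵀ·(x' − x̄) = [-1]
z = y + H·x̄ = [-1] + [2] = [1]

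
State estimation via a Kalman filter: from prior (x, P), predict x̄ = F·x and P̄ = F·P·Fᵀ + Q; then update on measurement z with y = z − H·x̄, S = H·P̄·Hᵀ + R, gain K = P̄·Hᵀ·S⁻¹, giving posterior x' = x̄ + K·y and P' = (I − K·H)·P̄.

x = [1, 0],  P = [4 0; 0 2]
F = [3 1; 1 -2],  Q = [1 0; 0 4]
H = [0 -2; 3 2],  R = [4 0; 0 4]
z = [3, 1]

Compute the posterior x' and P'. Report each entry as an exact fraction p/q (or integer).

x' = [2349/1873, -2567/1873]
P' = [4636/5619 -3328/5619; -3328/5619 5104/5619]

x̄ = F·x = [3, 1]
P̄ = F·P·Fᵀ + Q = [39 8; 8 16]
y = z − H·x̄ = [5, -10]
S = H·P̄·Hᵀ + R = [68 -112; -112 515]
K = P̄·Hᵀ·S⁻¹ = [1664/5619 1813/5619; -2552/5619 56/5619]
x' = x̄ + K·y = [2349/1873, -2567/1873]
P' = (I − K·H)·P̄ = [4636/5619 -3328/5619; -3328/5619 5104/5619]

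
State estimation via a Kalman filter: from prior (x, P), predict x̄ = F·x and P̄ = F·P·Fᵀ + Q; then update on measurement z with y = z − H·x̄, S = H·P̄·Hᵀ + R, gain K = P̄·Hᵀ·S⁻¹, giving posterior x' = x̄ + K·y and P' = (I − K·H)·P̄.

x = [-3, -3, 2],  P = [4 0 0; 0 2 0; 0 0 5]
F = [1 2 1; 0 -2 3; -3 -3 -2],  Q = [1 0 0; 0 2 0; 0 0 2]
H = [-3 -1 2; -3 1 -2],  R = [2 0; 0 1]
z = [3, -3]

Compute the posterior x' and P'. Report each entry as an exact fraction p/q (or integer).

x' = [-5267/78119, 501384/78119, 367018/78119]
P' = [6435/78119 -8071/78119 -7310/78119; -8071/78119 1587629/78119 784410/78119; -7310/78119 784410/78119 402116/78119]

x̄ = F·x = [-7, 12, 14]
P̄ = F·P·Fᵀ + Q = [18 7 -34; 7 55 -18; -34 -18 76]
y = z − H·x̄ = [-34, -8]
S = H·P̄·Hᵀ + R = [1045 -269; -269 144]
K = P̄·Hᵀ·S⁻¹ = [-12927/78119 -12756/78119; 2702/78119 43022/78119; 20876/78119 2108/78119]
x' = x̄ + K·y = [-5267/78119, 501384/78119, 367018/78119]
P' = (I − K·H)·P̄ = [6435/78119 -8071/78119 -7310/78119; -8071/78119 1587629/78119 784410/78119; -7310/78119 784410/78119 402116/78119]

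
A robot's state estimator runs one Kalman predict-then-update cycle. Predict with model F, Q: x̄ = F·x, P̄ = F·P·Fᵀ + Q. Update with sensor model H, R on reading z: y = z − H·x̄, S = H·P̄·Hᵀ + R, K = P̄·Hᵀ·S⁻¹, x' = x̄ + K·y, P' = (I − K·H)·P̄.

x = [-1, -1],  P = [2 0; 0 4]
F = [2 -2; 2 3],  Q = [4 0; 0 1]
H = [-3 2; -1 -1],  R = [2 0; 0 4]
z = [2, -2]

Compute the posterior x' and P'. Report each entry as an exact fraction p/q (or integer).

x̄ = F·x = [0, -5]
P̄ = F·P·Fᵀ + Q = [28 -16; -16 45]
y = z − H·x̄ = [12, -7]
S = H·P̄·Hᵀ + R = [626 -22; -22 45]
K = P̄·Hᵀ·S⁻¹ = [-2742/13843 -5032/13843; 2786/13843 -7559/13843]
x' = x̄ + K·y = [2320/13843, 17130/13843]
P' = (I − K·H)·P̄ = [9148/13843 10980/13843; 10980/13843 19256/13843]

x' = [2320/13843, 17130/13843]
P' = [9148/13843 10980/13843; 10980/13843 19256/13843]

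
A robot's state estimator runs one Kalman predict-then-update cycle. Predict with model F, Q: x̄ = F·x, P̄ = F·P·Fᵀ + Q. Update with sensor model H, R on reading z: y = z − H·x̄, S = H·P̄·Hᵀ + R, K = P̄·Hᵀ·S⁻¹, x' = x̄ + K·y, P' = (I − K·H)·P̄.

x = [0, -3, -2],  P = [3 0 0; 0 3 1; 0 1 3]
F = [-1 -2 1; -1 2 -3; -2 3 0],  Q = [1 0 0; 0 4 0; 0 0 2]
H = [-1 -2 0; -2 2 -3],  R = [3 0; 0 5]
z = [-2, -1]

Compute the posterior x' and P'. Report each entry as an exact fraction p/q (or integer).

x' = [196058/37299, -61534/37299, -54295/12433]
P' = [504619/37299 -252851/37299 -167045/12433; -252851/37299 153856/37299 89686/12433; -167045/12433 89686/12433 176639/12433]

x̄ = F·x = [4, 0, -9]
P̄ = F·P·Fᵀ + Q = [15 -10 -9; -10 34 15; -9 15 41]
y = z − H·x̄ = [2, -20]
S = H·P̄·Hᵀ + R = [114 -63; -63 362]
K = P̄·Hᵀ·S⁻¹ = [361/37299 -769/12433; -18287/37299 416/12433; -4109/12433 -3291/12433]
x' = x̄ + K·y = [196058/37299, -61534/37299, -54295/12433]
P' = (I − K·H)·P̄ = [504619/37299 -252851/37299 -167045/12433; -252851/37299 153856/37299 89686/12433; -167045/12433 89686/12433 176639/12433]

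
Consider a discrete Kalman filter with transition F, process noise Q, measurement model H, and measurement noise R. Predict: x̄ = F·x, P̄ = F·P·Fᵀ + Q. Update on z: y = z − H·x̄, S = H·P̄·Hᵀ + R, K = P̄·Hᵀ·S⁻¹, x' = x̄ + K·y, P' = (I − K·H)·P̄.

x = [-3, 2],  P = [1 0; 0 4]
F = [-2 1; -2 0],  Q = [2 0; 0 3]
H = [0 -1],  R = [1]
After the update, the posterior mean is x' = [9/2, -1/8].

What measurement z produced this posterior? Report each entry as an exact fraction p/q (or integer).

z = [1]

x̄ = F·x = [8, 6]
P̄ = F·P·Fᵀ + Q = [10 4; 4 7]
S = H·P̄·Hᵀ + R = [8]
K = P̄·Hᵀ·S⁻¹ = [-1/2; -7/8]
x' − x̄ = [-7/2, -49/8] = K·y
y = (KᵀK)⁻¹·Kᵀ·(x' − x̄) = [7]
z = y + H·x̄ = [7] + [-6] = [1]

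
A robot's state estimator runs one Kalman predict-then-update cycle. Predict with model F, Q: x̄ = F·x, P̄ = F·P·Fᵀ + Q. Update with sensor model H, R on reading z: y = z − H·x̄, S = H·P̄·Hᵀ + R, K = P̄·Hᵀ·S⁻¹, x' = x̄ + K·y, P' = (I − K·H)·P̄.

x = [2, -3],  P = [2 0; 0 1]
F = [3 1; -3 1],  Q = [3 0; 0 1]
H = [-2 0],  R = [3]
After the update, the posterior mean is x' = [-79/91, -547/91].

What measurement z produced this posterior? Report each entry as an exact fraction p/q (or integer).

z = [2]

x̄ = F·x = [3, -9]
P̄ = F·P·Fᵀ + Q = [22 -17; -17 20]
S = H·P̄·Hᵀ + R = [91]
K = P̄·Hᵀ·S⁻¹ = [-44/91; 34/91]
x' − x̄ = [-352/91, 272/91] = K·y
y = (KᵀK)⁻¹·Kᵀ·(x' − x̄) = [8]
z = y + H·x̄ = [8] + [-6] = [2]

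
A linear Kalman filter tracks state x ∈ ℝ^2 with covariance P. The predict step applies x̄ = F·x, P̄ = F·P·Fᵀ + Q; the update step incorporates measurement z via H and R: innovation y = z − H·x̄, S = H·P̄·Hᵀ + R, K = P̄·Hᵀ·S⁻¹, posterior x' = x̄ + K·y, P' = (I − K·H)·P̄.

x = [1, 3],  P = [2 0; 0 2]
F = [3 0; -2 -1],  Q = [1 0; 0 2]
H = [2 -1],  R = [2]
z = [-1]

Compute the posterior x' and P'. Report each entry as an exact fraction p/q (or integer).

x' = [-31/23, -43/23]
P' = [61/69 24/23; 24/23 60/23]

x̄ = F·x = [3, -5]
P̄ = F·P·Fᵀ + Q = [19 -12; -12 12]
y = z − H·x̄ = [-12]
S = H·P̄·Hᵀ + R = [138]
K = P̄·Hᵀ·S⁻¹ = [25/69; -6/23]
x' = x̄ + K·y = [-31/23, -43/23]
P' = (I − K·H)·P̄ = [61/69 24/23; 24/23 60/23]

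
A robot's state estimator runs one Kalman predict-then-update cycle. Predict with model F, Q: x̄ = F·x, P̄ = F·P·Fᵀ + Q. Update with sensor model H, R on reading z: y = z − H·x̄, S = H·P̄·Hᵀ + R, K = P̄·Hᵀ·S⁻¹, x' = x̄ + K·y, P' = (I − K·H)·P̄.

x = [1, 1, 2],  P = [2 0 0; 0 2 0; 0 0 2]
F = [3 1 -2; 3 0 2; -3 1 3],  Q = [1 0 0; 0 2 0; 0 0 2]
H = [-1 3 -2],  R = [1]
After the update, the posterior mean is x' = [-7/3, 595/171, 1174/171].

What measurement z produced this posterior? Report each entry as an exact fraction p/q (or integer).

x̄ = F·x = [0, 7, 4]
P̄ = F·P·Fᵀ + Q = [29 10 -28; 10 28 -6; -28 -6 40]
S = H·P̄·Hᵀ + R = [342]
K = P̄·Hᵀ·S⁻¹ = [1/6; 43/171; -35/171]
x' − x̄ = [-7/3, -602/171, 490/171] = K·y
y = (KᵀK)⁻¹·Kᵀ·(x' − x̄) = [-14]
z = y + H·x̄ = [-14] + [13] = [-1]

z = [-1]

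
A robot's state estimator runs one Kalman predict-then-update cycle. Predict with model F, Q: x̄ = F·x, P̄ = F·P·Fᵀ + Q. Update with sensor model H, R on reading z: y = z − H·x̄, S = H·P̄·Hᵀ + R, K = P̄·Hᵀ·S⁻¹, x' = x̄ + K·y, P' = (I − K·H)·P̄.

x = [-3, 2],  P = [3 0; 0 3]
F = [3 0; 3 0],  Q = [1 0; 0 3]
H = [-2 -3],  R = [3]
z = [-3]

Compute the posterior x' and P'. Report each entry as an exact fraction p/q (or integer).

x' = [195/709, 531/709]
P' = [1083/709 -585/709; -585/709 534/709]

x̄ = F·x = [-9, -9]
P̄ = F·P·Fᵀ + Q = [28 27; 27 30]
y = z − H·x̄ = [-48]
S = H·P̄·Hᵀ + R = [709]
K = P̄·Hᵀ·S⁻¹ = [-137/709; -144/709]
x' = x̄ + K·y = [195/709, 531/709]
P' = (I − K·H)·P̄ = [1083/709 -585/709; -585/709 534/709]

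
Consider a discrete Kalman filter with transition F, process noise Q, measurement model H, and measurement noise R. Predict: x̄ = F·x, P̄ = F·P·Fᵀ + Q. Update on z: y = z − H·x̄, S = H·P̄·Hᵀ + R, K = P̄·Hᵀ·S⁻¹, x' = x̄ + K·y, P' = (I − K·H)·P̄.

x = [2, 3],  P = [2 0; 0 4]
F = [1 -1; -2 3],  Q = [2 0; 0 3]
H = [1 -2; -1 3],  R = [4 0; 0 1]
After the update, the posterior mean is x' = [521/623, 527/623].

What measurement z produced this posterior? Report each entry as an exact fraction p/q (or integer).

z = [1, 2]

x̄ = F·x = [-1, 5]
P̄ = F·P·Fᵀ + Q = [8 -16; -16 47]
S = H·P̄·Hᵀ + R = [264 -370; -370 528]
K = P̄·Hᵀ·S⁻¹ = [100/623 4/623; 5/1246 187/623]
x' − x̄ = [1144/623, -2588/623] = K·y
y = (KᵀK)⁻¹·Kᵀ·(x' − x̄) = [12, -14]
z = y + H·x̄ = [12, -14] + [-11, 16] = [1, 2]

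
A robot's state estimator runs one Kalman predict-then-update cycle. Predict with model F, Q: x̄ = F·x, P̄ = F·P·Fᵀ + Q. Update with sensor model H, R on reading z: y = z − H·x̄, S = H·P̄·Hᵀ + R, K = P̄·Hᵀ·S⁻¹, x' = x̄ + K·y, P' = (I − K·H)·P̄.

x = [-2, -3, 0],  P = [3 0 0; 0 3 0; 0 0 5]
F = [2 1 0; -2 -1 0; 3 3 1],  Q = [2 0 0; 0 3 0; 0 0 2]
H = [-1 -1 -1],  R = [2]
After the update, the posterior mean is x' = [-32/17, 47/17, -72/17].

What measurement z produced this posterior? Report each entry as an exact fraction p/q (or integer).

z = [3]

x̄ = F·x = [-7, 7, -15]
P̄ = F·P·Fᵀ + Q = [17 -15 27; -15 18 -27; 27 -27 61]
S = H·P̄·Hᵀ + R = [68]
K = P̄·Hᵀ·S⁻¹ = [-29/68; 6/17; -61/68]
x' − x̄ = [87/17, -72/17, 183/17] = K·y
y = (KᵀK)⁻¹·Kᵀ·(x' − x̄) = [-12]
z = y + H·x̄ = [-12] + [15] = [3]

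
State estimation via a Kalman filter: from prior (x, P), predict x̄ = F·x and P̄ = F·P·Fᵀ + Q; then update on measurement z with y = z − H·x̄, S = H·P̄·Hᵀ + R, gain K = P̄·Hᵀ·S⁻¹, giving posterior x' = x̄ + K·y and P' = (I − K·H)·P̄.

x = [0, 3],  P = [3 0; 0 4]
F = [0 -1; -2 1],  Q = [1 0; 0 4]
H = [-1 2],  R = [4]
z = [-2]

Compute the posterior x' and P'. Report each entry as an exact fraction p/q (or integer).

x̄ = F·x = [-3, 3]
P̄ = F·P·Fᵀ + Q = [5 -4; -4 20]
y = z − H·x̄ = [-11]
S = H·P̄·Hᵀ + R = [105]
K = P̄·Hᵀ·S⁻¹ = [-13/105; 44/105]
x' = x̄ + K·y = [-172/105, -169/105]
P' = (I − K·H)·P̄ = [356/105 152/105; 152/105 164/105]

x' = [-172/105, -169/105]
P' = [356/105 152/105; 152/105 164/105]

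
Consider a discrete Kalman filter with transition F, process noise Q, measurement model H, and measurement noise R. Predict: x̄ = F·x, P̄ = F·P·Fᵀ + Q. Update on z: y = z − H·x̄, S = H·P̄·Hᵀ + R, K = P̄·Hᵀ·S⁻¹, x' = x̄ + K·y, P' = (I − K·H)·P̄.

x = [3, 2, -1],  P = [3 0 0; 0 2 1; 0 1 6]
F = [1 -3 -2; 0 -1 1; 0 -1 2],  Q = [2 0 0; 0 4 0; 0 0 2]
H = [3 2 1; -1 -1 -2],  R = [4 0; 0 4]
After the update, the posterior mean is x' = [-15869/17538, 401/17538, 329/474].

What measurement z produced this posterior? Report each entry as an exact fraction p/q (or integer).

x̄ = F·x = [-1, -3, -4]
P̄ = F·P·Fᵀ + Q = [59 -7 -22; -7 10 11; -22 11 24]
S = H·P̄·Hᵀ + R = [427 -111; -111 111]
K = P̄·Hᵀ·S⁻¹ = [133/316 12235/35076; -15/316 -9565/35076; -57/316 -487/948]
x' − x̄ = [1669/17538, 53015/17538, 2225/474] = K·y
y = (KᵀK)⁻¹·Kᵀ·(x' − x̄) = [11, -13]
z = y + H·x̄ = [11, -13] + [-13, 12] = [-2, -1]

z = [-2, -1]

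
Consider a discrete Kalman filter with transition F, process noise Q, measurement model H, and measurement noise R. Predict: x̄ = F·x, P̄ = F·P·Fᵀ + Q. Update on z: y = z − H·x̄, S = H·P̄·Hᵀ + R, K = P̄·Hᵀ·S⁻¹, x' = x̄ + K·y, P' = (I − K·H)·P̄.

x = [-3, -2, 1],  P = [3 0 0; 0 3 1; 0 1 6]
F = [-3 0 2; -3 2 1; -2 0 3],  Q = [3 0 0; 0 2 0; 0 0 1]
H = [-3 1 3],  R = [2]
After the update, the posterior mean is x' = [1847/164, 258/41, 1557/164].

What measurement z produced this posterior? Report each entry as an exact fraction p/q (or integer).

x̄ = F·x = [11, 6, 9]
P̄ = F·P·Fᵀ + Q = [54 43 54; 43 51 42; 54 42 67]
S = H·P̄·Hᵀ + R = [164]
K = P̄·Hᵀ·S⁻¹ = [43/164; 12/41; 81/164]
x' − x̄ = [43/164, 12/41, 81/164] = K·y
y = (KᵀK)⁻¹·Kᵀ·(x' − x̄) = [1]
z = y + H·x̄ = [1] + [0] = [1]

z = [1]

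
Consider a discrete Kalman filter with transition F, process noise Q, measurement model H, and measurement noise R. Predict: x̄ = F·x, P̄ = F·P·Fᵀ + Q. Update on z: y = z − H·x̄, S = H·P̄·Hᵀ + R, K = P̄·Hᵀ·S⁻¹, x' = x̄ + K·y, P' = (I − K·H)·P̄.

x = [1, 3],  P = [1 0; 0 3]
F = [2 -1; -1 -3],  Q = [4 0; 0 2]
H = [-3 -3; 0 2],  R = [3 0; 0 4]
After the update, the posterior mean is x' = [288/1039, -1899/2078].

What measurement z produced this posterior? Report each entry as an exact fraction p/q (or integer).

x̄ = F·x = [-1, -10]
P̄ = F·P·Fᵀ + Q = [11 7; 7 30]
S = H·P̄·Hᵀ + R = [498 -222; -222 124]
K = P̄·Hᵀ·S⁻¹ = [-299/1039 -418/1039; -37/1039 873/2078]
x' − x̄ = [1327/1039, 18881/2078] = K·y
y = (KᵀK)⁻¹·Kᵀ·(x' − x̄) = [-31, 19]
z = y + H·x̄ = [-31, 19] + [33, -20] = [2, -1]

z = [2, -1]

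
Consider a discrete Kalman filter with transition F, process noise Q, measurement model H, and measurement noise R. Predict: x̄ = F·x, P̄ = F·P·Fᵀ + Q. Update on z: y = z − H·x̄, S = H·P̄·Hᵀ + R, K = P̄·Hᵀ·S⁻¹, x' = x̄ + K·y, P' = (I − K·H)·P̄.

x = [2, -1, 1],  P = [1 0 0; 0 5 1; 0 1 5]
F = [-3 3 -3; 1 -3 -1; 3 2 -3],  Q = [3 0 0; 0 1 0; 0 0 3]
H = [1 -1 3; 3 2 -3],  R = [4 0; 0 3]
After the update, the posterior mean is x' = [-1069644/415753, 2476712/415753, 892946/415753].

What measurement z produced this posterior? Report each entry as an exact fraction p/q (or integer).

x̄ = F·x = [-12, 4, 1]
P̄ = F·P·Fᵀ + Q = [84 -27 51; -27 58 -5; 51 -5 65]
S = H·P̄·Hᵀ + R = [1121 -161; -161 394]
K = P̄·Hᵀ·S⁻¹ = [111261/415753 92949/415753; -31350/415753 39950/415753; 90522/415753 -17881/415753]
x' − x̄ = [3919392/415753, 813700/415753, 477193/415753] = K·y
y = (KᵀK)⁻¹·Kᵀ·(x' − x̄) = [11, 29]
z = y + H·x̄ = [11, 29] + [-13, -31] = [-2, -2]

z = [-2, -2]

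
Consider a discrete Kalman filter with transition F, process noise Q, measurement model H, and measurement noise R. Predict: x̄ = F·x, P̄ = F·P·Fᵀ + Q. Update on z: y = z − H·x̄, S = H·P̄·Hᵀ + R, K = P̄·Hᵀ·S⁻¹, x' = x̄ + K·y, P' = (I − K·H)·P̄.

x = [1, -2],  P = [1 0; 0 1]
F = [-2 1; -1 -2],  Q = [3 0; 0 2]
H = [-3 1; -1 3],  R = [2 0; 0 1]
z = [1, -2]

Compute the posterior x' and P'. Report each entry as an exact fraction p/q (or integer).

x̄ = F·x = [-4, 3]
P̄ = F·P·Fᵀ + Q = [8 0; 0 7]
y = z − H·x̄ = [-14, -15]
S = H·P̄·Hᵀ + R = [81 45; 45 72]
K = P̄·Hᵀ·S⁻¹ = [-152/423 16/141; -49/423 154/423]
x' = x̄ + K·y = [-284/423, -355/423]
P' = (I − K·H)·P̄ = [40/141 56/423; 56/423 70/423]

x' = [-284/423, -355/423]
P' = [40/141 56/423; 56/423 70/423]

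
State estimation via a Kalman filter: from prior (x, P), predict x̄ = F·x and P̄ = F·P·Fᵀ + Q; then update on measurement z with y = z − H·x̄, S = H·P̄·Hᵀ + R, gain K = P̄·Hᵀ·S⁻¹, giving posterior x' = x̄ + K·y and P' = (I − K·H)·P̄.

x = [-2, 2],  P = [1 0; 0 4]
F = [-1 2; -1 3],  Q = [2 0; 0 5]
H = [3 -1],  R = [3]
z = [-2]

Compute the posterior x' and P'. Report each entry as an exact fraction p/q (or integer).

x' = [2/11, 2]
P' = [115/33 9; 9 51/2]

x̄ = F·x = [6, 8]
P̄ = F·P·Fᵀ + Q = [19 25; 25 42]
y = z − H·x̄ = [-12]
S = H·P̄·Hᵀ + R = [66]
K = P̄·Hᵀ·S⁻¹ = [16/33; 1/2]
x' = x̄ + K·y = [2/11, 2]
P' = (I − K·H)·P̄ = [115/33 9; 9 51/2]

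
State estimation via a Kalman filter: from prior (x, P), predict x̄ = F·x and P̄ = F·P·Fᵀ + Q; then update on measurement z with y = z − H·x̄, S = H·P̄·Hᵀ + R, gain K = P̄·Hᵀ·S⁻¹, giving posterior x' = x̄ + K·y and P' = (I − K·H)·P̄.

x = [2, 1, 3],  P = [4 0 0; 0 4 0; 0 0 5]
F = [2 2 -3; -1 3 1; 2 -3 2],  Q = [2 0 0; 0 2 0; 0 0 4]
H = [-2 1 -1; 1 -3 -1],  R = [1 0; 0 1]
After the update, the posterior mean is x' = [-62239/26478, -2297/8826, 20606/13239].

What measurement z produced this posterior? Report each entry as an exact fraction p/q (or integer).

x̄ = F·x = [-3, 4, 7]
P̄ = F·P·Fᵀ + Q = [79 1 -38; 1 47 -34; -38 -34 76]
S = H·P̄·Hᵀ + R = [352 -322; -322 445]
K = P̄·Hᵀ·S⁻¹ = [-16247/52956 905/26478; 341/17652 -1979/8826; -9497/26478 -3793/13239]
x' − x̄ = [17195/26478, -37601/8826, -72067/13239] = K·y
y = (KᵀK)⁻¹·Kᵀ·(x' − x̄) = [0, 19]
z = y + H·x̄ = [0, 19] + [3, -22] = [3, -3]

z = [3, -3]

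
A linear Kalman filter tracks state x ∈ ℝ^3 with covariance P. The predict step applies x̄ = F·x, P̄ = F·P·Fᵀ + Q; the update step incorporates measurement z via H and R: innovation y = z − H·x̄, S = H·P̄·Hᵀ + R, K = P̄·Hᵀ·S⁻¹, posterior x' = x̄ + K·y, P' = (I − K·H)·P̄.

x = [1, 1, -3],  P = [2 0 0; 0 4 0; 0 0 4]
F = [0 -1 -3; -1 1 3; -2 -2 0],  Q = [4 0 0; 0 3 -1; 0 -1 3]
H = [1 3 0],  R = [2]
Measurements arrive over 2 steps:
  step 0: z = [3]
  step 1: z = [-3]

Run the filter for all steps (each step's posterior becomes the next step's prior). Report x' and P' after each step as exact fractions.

step 0: x' = [16/211, 191/211, -998/211], P' = [3508/211 -1220/211 1156/211; -1220/211 470/211 -390/211; 1156/211 -390/211 5648/211]
step 1: x' = [605615/207407, -412626/207407, -242685/207407], P' = [10282086/207407 -3487586/207407 5998680/207407; -3487586/207407 1228600/207407 -1994958/207407; 5998680/207407 -1994958/207407 6443626/207407]

step 0: x̄ = F·x = [8, -9, -4]
step 0: P̄ = F·P·Fᵀ + Q = [44 -40 8; -40 45 -5; 8 -5 27]
step 0: y = z − H·x̄ = [22]
step 0: S = H·P̄·Hᵀ + R = [211]
step 0: K = P̄·Hᵀ·S⁻¹ = [-76/211; 95/211; -7/211]
step 0: x' = x̄ + K·y = [16/211, 191/211, -998/211]
step 0: P' = (I − K·H)·P̄ = [3508/211 -1220/211 1156/211; -1220/211 470/211 -390/211; 1156/211 -390/211 5648/211]
step 1: x̄ = F·x = [2803/211, -2819/211, -414/211]
step 1: P̄ = F·P·Fᵀ + Q = [49806/211 -46714/211 3096/211; -46714/211 48607/211 1269/211; 3096/211 1269/211 6785/211]
step 1: y = z − H·x̄ = [5021/211]
step 1: S = H·P̄·Hᵀ + R = [207407/211]
step 1: K = P̄·Hᵀ·S⁻¹ = [-90336/207407; 99107/207407; 6903/207407]
step 1: x' = x̄ + K·y = [605615/207407, -412626/207407, -242685/207407]
step 1: P' = (I − K·H)·P̄ = [10282086/207407 -3487586/207407 5998680/207407; -3487586/207407 1228600/207407 -1994958/207407; 5998680/207407 -1994958/207407 6443626/207407]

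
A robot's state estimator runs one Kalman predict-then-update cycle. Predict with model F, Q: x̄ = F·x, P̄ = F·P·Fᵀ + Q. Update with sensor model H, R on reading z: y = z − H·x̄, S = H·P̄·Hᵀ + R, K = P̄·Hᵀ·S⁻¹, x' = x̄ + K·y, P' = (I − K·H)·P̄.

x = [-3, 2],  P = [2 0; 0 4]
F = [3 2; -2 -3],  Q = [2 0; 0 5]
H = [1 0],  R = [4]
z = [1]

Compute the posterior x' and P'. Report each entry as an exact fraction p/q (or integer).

x' = [2/5, -27/5]
P' = [18/5 -18/5; -18/5 83/5]

x̄ = F·x = [-5, 0]
P̄ = F·P·Fᵀ + Q = [36 -36; -36 49]
y = z − H·x̄ = [6]
S = H·P̄·Hᵀ + R = [40]
K = P̄·Hᵀ·S⁻¹ = [9/10; -9/10]
x' = x̄ + K·y = [2/5, -27/5]
P' = (I − K·H)·P̄ = [18/5 -18/5; -18/5 83/5]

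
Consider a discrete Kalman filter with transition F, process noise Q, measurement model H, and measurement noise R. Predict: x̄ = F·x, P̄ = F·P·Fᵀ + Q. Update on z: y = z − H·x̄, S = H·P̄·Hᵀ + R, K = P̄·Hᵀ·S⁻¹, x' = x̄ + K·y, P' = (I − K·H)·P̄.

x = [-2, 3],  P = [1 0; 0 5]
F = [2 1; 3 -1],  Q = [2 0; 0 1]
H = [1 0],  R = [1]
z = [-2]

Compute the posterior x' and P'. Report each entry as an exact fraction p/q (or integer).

x̄ = F·x = [-1, -9]
P̄ = F·P·Fᵀ + Q = [11 1; 1 15]
y = z − H·x̄ = [-1]
S = H·P̄·Hᵀ + R = [12]
K = P̄·Hᵀ·S⁻¹ = [11/12; 1/12]
x' = x̄ + K·y = [-23/12, -109/12]
P' = (I − K·H)·P̄ = [11/12 1/12; 1/12 179/12]

x' = [-23/12, -109/12]
P' = [11/12 1/12; 1/12 179/12]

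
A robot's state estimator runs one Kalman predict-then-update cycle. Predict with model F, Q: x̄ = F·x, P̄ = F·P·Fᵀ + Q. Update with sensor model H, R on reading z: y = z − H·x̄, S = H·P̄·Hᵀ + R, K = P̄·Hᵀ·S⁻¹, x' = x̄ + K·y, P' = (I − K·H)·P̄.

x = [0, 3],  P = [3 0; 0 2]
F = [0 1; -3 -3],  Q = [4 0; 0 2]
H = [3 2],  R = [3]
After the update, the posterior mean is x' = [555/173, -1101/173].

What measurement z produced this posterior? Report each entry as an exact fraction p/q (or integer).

z = [-3]

x̄ = F·x = [3, -9]
P̄ = F·P·Fᵀ + Q = [6 -6; -6 47]
S = H·P̄·Hᵀ + R = [173]
K = P̄·Hᵀ·S⁻¹ = [6/173; 76/173]
x' − x̄ = [36/173, 456/173] = K·y
y = (KᵀK)⁻¹·Kᵀ·(x' − x̄) = [6]
z = y + H·x̄ = [6] + [-9] = [-3]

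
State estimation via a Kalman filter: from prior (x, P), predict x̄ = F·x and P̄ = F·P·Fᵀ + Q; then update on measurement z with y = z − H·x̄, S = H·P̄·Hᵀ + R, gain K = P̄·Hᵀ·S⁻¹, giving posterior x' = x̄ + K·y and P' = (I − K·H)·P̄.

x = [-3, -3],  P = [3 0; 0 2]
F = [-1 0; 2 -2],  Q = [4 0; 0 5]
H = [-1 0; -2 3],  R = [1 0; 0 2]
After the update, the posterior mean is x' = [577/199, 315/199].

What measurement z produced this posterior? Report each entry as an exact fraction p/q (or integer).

z = [-3, -1]

x̄ = F·x = [3, 0]
P̄ = F·P·Fᵀ + Q = [7 -6; -6 25]
S = H·P̄·Hᵀ + R = [8 32; 32 327]
K = P̄·Hᵀ·S⁻¹ = [-1265/1592 -4/199; -411/796 63/199]
x' − x̄ = [-20/199, 315/199] = K·y
y = (KᵀK)⁻¹·Kᵀ·(x' − x̄) = [0, 5]
z = y + H·x̄ = [0, 5] + [-3, -6] = [-3, -1]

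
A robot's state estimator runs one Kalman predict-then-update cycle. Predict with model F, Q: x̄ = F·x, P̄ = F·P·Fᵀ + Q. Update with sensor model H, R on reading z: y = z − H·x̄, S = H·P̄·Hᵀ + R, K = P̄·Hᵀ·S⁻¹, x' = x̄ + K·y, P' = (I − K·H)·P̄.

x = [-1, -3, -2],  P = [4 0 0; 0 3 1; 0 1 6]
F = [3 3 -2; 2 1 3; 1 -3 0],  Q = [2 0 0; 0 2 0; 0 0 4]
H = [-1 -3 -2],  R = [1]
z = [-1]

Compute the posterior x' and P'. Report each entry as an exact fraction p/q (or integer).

x' = [-4674/815, -3063/815, 7326/815]
P' = [57714/815 -12857/815 -9536/815; -12857/815 14486/815 -15187/815; -9536/815 -15187/815 27564/815]

x̄ = F·x = [-8, -11, 8]
P̄ = F·P·Fᵀ + Q = [77 4 -9; 4 81 -10; -9 -10 35]
y = z − H·x̄ = [-26]
S = H·P̄·Hᵀ + R = [815]
K = P̄·Hᵀ·S⁻¹ = [-71/815; -227/815; -31/815]
x' = x̄ + K·y = [-4674/815, -3063/815, 7326/815]
P' = (I − K·H)·P̄ = [57714/815 -12857/815 -9536/815; -12857/815 14486/815 -15187/815; -9536/815 -15187/815 27564/815]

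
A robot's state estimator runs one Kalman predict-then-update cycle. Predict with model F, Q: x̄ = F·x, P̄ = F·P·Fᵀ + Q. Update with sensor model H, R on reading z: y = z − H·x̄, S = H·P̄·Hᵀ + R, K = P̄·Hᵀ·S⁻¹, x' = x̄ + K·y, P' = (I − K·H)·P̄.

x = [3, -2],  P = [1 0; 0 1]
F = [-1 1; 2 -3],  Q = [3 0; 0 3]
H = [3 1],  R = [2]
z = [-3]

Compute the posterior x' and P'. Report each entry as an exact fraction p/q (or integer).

x' = [-5, 12]
P' = [65/33 -175/33; -175/33 527/33]

x̄ = F·x = [-5, 12]
P̄ = F·P·Fᵀ + Q = [5 -5; -5 16]
y = z − H·x̄ = [0]
S = H·P̄·Hᵀ + R = [33]
K = P̄·Hᵀ·S⁻¹ = [10/33; 1/33]
x' = x̄ + K·y = [-5, 12]
P' = (I − K·H)·P̄ = [65/33 -175/33; -175/33 527/33]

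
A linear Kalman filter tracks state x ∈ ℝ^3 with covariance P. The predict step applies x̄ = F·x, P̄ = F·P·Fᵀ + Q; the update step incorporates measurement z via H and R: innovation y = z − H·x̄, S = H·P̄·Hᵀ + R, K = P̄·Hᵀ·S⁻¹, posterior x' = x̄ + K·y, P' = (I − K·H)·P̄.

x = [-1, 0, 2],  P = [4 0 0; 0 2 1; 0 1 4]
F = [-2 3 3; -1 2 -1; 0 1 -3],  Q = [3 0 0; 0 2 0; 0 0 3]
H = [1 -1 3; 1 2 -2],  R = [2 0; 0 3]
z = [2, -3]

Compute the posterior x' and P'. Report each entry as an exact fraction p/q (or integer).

x' = [-12779/21390, -3371/7130, 1436/2139]
P' = [80713/21390 -24473/7130 -4900/2139; -24473/7130 34489/7130 2097/713; -4900/2139 2097/713 4249/2139]

x̄ = F·x = [8, -1, -6]
P̄ = F·P·Fᵀ + Q = [91 11 -36; 11 14 9; -36 9 35]
y = z − H·x̄ = [11, -21]
S = H·P̄·Hᵀ + R = [130 -100; -100 406]
K = P̄·Hᵀ·S⁻¹ = [1783/10695 2125/4278; 987/3565 171/1426; 778/2139 -272/2139]
x' = x̄ + K·y = [-12779/21390, -3371/7130, 1436/2139]
P' = (I − K·H)·P̄ = [80713/21390 -24473/7130 -4900/2139; -24473/7130 34489/7130 2097/713; -4900/2139 2097/713 4249/2139]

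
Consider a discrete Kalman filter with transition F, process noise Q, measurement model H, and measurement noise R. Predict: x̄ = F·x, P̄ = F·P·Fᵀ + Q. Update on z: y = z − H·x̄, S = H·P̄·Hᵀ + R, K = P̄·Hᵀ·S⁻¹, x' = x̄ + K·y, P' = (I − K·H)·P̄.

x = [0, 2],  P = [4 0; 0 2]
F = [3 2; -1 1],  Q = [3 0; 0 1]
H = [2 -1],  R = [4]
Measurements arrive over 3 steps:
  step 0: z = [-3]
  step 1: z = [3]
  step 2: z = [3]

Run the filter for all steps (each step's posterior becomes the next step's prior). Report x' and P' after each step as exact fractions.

step 0: x̄ = F·x = [4, 2]
step 0: P̄ = F·P·Fᵀ + Q = [47 -8; -8 7]
step 0: y = z − H·x̄ = [-9]
step 0: S = H·P̄·Hᵀ + R = [231]
step 0: K = P̄·Hᵀ·S⁻¹ = [34/77; -23/231]
step 0: x' = x̄ + K·y = [2/77, 223/77]
step 0: P' = (I − K·H)·P̄ = [151/77 166/77; 166/77 1088/231]
step 1: x̄ = F·x = [452/77, 221/77]
step 1: P̄ = F·P·Fᵀ + Q = [15098/231 1315/231; 1315/231 776/231]
step 1: y = z − H·x̄ = [-452/77]
step 1: S = H·P̄·Hᵀ + R = [18944/77]
step 1: K = P̄·Hᵀ·S⁻¹ = [9627/18944; 309/9472]
step 1: x' = x̄ + K·y = [13673/4736, 6343/2368]
step 1: P' = (I − K·H)·P̄ = [103625/56832 45863/28416; 45863/28416 44009/14208]
step 2: x̄ = F·x = [66391/4736, -987/4736]
step 2: P̄ = F·P·Fᵀ + Q = [2907977/56832 132923/56832; 132923/56832 153041/56832]
step 2: y = z − H·x̄ = [-119561/4736]
step 2: S = H·P̄·Hᵀ + R = [11480585/56832]
step 2: K = P̄·Hᵀ·S⁻¹ = [5683031/11480585; 22561/2296117]
step 2: x' = x̄ + K·y = [17470154/11480585, -1048075/2296117]
step 2: P' = (I − K·H)·P̄ = [19151812/11480585 3114300/2296117; 3114300/2296117 6138356/2296117]

step 0: x' = [2/77, 223/77], P' = [151/77 166/77; 166/77 1088/231]
step 1: x' = [13673/4736, 6343/2368], P' = [103625/56832 45863/28416; 45863/28416 44009/14208]
step 2: x' = [17470154/11480585, -1048075/2296117], P' = [19151812/11480585 3114300/2296117; 3114300/2296117 6138356/2296117]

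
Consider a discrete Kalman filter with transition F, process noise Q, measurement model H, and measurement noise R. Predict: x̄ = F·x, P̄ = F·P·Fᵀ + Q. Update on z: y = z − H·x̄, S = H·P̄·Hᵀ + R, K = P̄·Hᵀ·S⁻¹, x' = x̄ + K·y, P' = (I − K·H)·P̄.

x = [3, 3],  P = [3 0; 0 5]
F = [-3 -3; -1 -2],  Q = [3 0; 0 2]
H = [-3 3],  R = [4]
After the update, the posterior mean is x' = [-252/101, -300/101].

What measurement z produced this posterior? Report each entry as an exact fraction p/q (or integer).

x̄ = F·x = [-18, -9]
P̄ = F·P·Fᵀ + Q = [75 39; 39 25]
S = H·P̄·Hᵀ + R = [202]
K = P̄·Hᵀ·S⁻¹ = [-54/101; -21/101]
x' − x̄ = [1566/101, 609/101] = K·y
y = (KᵀK)⁻¹·Kᵀ·(x' − x̄) = [-29]
z = y + H·x̄ = [-29] + [27] = [-2]

z = [-2]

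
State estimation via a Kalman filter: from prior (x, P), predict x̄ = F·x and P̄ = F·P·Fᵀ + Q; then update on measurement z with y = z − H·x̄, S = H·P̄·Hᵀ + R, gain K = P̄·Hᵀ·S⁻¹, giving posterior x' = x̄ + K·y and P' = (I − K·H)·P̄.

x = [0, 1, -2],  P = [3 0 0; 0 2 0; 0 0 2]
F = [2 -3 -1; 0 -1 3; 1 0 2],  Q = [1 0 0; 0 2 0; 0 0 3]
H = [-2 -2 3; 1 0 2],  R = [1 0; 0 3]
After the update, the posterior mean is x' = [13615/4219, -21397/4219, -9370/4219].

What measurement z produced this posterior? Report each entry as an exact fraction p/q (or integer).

x̄ = F·x = [-1, -7, -4]
P̄ = F·P·Fᵀ + Q = [33 0 2; 0 22 12; 2 12 14]
S = H·P̄·Hᵀ + R = [179 -32; -32 100]
K = P̄·Hᵀ·S⁻¹ = [-1204/4219 4703/16876; -8/4219 1010/4219; 590/4219 2909/8438]
x' − x̄ = [17834/4219, 8136/4219, 7506/4219] = K·y
y = (KᵀK)⁻¹·Kᵀ·(x' − x̄) = [-7, 8]
z = y + H·x̄ = [-7, 8] + [4, -9] = [-3, -1]

z = [-3, -1]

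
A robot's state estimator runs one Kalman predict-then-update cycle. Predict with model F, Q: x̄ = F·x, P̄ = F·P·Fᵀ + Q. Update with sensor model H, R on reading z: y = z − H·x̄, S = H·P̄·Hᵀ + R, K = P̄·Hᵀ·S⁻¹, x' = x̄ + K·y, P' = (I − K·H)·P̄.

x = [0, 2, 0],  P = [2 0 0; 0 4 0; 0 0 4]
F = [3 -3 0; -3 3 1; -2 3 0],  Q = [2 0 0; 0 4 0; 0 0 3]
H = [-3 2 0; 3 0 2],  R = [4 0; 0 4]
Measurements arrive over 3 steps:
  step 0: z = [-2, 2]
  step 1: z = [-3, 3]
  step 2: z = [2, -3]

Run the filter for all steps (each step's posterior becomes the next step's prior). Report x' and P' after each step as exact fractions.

step 0: x̄ = F·x = [-6, 6, 6]
step 0: P̄ = F·P·Fᵀ + Q = [56 -54 -48; -54 62 48; -48 48 47]
step 0: y = z − H·x̄ = [-32, 8]
step 0: S = H·P̄·Hᵀ + R = [1404 -348; -348 120]
step 0: K = P̄·Hᵀ·S⁻¹ = [-8/47 5/47; 473/1974 143/987; 475/1974 185/658]
step 0: x' = x̄ + K·y = [14/47, -502/987, 542/987]
step 0: P' = (I − K·H)·P̄ = [64/47 80/47 -86/47; 80/47 2993/987 -2234/987; -86/47 -2234/987 1088/329]
step 1: x̄ = F·x = [796/329, -1846/987, -698/329]
step 1: P̄ = F·P·Fᵀ + Q = [3589/329 -2503/329 -3267/329; -2503/329 4479/329 2237/329; -3267/329 2237/329 5038/329]
step 1: y = z − H·x̄ = [7895/987, -5/329]
step 1: S = H·P̄·Hᵀ + R = [81569/329 -18769/329; -18769/329 14565/329]
step 1: K = P̄·Hᵀ·S⁻¹ = [-16314/90727 5345/90727; 138965/635089 46738/635089; 323825/1270178 441275/1270178]
step 1: x' = x̄ + K·y = [6841/6979, -5919/48853, -12833/146559]
step 1: P' = (I − K·H)·P̄ = [19832/12961 175608/90727 -197546/90727; 175608/90727 2121814/635089 -1750408/635089; -197546/90727 -1750408/635089 2515508/635089]
step 2: x̄ = F·x = [161418/48853, -497087/146559, -113531/48853]
step 2: P̄ = F·P·Fᵀ + Q = [6985808/635089 -4612872/635089 -6488094/635089; -4612872/635089 8565978/635089 4002514/635089; -6488094/635089 4002514/635089 10137593/635089]
step 2: y = z − H·x̄ = [2740054/146559, -403751/48853]
step 2: S = H·P̄·Hᵀ + R = [155031004/635089 -35610884/635089; -35610884/635089 28105872/635089]
step 2: K = P̄·Hᵀ·S⁻¹ = [-55514403/304007243 15990843/304007243; 3836399/17882779 1149112/17882779; 78820244/304007243 217276963/608014486]
step 2: x' = x̄ + K·y = [-165562641/304007243, 1574643/17882779, -784381745/1824043458]
step 2: P' = (I − K·H)·P̄ = [504667828/304007243 37998408/17882779 -725020056/304007243; 37998408/17882779 64670410/17882779 -54699388/17882779; -725020056/304007243 -54699388/17882779 1304807047/304007243]

step 0: x' = [14/47, -502/987, 542/987], P' = [64/47 80/47 -86/47; 80/47 2993/987 -2234/987; -86/47 -2234/987 1088/329]
step 1: x' = [6841/6979, -5919/48853, -12833/146559], P' = [19832/12961 175608/90727 -197546/90727; 175608/90727 2121814/635089 -1750408/635089; -197546/90727 -1750408/635089 2515508/635089]
step 2: x' = [-165562641/304007243, 1574643/17882779, -784381745/1824043458], P' = [504667828/304007243 37998408/17882779 -725020056/304007243; 37998408/17882779 64670410/17882779 -54699388/17882779; -725020056/304007243 -54699388/17882779 1304807047/304007243]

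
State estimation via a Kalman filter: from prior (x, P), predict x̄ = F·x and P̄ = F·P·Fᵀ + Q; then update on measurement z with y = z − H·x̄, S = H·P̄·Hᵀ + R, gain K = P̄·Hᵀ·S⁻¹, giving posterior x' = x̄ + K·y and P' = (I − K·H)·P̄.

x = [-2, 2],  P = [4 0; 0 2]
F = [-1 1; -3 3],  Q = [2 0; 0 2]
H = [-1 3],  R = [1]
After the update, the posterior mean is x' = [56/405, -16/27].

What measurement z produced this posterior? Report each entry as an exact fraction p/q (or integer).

x̄ = F·x = [4, 12]
P̄ = F·P·Fᵀ + Q = [8 18; 18 56]
S = H·P̄·Hᵀ + R = [405]
K = P̄·Hᵀ·S⁻¹ = [46/405; 10/27]
x' − x̄ = [-1564/405, -340/27] = K·y
y = (KᵀK)⁻¹·Kᵀ·(x' − x̄) = [-34]
z = y + H·x̄ = [-34] + [32] = [-2]

z = [-2]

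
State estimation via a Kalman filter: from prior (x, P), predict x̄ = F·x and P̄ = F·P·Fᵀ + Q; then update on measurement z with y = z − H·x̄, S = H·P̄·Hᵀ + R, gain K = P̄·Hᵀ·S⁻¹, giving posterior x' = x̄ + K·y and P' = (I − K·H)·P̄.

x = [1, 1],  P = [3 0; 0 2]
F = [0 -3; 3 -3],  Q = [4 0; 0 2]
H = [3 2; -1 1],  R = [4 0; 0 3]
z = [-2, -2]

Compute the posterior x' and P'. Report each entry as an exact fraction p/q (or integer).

x̄ = F·x = [-3, 0]
P̄ = F·P·Fᵀ + Q = [22 18; 18 47]
y = z − H·x̄ = [7, -5]
S = H·P̄·Hᵀ + R = [606 46; 46 36]
K = P̄·Hᵀ·S⁻¹ = [964/4925 -1779/4925; 1997/9850 5383/9850]
x' = x̄ + K·y = [868/4925, -6468/4925]
P' = (I − K·H)·P̄ = [2906/4925 -2431/4925; -2431/4925 11287/9850]

x' = [868/4925, -6468/4925]
P' = [2906/4925 -2431/4925; -2431/4925 11287/9850]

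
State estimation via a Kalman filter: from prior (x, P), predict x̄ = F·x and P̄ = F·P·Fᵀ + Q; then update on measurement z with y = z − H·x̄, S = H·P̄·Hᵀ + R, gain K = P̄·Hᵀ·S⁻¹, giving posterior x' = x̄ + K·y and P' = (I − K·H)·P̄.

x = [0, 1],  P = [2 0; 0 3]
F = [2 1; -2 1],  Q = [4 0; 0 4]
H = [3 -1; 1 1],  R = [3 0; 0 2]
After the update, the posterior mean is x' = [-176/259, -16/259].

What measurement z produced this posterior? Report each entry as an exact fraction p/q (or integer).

z = [-2, -1]

x̄ = F·x = [1, 1]
P̄ = F·P·Fᵀ + Q = [15 -5; -5 15]
S = H·P̄·Hᵀ + R = [183 20; 20 22]
K = P̄·Hᵀ·S⁻¹ = [450/1813 415/1813; -430/1813 1215/1813]
x' − x̄ = [-435/259, -275/259] = K·y
y = (KᵀK)⁻¹·Kᵀ·(x' − x̄) = [-4, -3]
z = y + H·x̄ = [-4, -3] + [2, 2] = [-2, -1]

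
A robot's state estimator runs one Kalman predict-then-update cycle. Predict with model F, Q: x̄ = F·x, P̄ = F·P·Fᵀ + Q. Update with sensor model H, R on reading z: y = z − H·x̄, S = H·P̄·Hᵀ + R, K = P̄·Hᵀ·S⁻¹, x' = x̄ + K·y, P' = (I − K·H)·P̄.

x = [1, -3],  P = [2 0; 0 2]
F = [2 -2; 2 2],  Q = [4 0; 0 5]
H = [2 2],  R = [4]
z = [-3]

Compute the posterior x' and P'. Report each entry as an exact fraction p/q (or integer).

x̄ = F·x = [8, -4]
P̄ = F·P·Fᵀ + Q = [20 0; 0 21]
y = z − H·x̄ = [-11]
S = H·P̄·Hᵀ + R = [168]
K = P̄·Hᵀ·S⁻¹ = [5/21; 1/4]
x' = x̄ + K·y = [113/21, -27/4]
P' = (I − K·H)·P̄ = [220/21 -10; -10 21/2]

x' = [113/21, -27/4]
P' = [220/21 -10; -10 21/2]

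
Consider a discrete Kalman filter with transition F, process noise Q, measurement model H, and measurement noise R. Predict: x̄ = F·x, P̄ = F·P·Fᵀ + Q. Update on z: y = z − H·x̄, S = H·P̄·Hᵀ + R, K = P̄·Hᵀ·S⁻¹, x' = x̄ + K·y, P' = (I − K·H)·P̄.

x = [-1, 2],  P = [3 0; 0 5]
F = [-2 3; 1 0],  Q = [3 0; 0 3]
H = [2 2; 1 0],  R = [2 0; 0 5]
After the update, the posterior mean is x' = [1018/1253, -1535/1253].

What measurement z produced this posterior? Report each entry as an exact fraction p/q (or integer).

z = [-1, 1]

x̄ = F·x = [8, -1]
P̄ = F·P·Fᵀ + Q = [60 -6; -6 6]
S = H·P̄·Hᵀ + R = [218 108; 108 65]
K = P̄·Hᵀ·S⁻¹ = [270/1253 708/1253; 324/1253 -654/1253]
x' − x̄ = [-9006/1253, -282/1253] = K·y
y = (KᵀK)⁻¹·Kᵀ·(x' − x̄) = [-15, -7]
z = y + H·x̄ = [-15, -7] + [14, 8] = [-1, 1]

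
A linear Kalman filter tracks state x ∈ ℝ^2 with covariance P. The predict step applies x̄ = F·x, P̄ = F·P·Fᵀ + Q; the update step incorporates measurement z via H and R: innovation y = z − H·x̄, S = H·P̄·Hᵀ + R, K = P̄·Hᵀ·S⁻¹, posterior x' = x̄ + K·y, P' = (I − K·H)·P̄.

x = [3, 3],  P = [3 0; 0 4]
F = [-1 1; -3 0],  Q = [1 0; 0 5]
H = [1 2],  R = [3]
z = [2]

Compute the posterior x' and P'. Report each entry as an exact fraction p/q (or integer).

x̄ = F·x = [0, -9]
P̄ = F·P·Fᵀ + Q = [8 9; 9 32]
y = z − H·x̄ = [20]
S = H·P̄·Hᵀ + R = [175]
K = P̄·Hᵀ·S⁻¹ = [26/175; 73/175]
x' = x̄ + K·y = [104/35, -23/35]
P' = (I − K·H)·P̄ = [724/175 -323/175; -323/175 271/175]

x' = [104/35, -23/35]
P' = [724/175 -323/175; -323/175 271/175]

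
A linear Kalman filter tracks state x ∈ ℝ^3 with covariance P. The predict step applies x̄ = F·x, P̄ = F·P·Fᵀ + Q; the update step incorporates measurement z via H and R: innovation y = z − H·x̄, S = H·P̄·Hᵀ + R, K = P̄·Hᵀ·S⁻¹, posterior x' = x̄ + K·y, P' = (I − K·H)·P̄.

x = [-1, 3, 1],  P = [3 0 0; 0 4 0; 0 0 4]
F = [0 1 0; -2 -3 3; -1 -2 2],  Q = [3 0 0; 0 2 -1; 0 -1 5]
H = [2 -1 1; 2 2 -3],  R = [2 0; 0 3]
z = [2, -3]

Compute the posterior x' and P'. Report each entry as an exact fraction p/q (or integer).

x̄ = F·x = [3, -4, -3]
P̄ = F·P·Fᵀ + Q = [7 -12 -8; -12 86 53; -8 53 40]
y = z − H·x̄ = [-5, -10]
S = H·P̄·Hᵀ + R = [66 9; 9 99]
K = P̄·Hᵀ·S⁻¹ = [184/717 254/2151; -616/717 -71/2151; -289/717 -191/717]
x' = x̄ + K·y = [1153/2151, 1346/2151, 1204/717]
P' = (I − K·H)·P̄ = [1565/2151 8446/2151 2140/717; 8446/2151 78869/2151 19427/717; 2140/717 19427/717 14569/717]

x' = [1153/2151, 1346/2151, 1204/717]
P' = [1565/2151 8446/2151 2140/717; 8446/2151 78869/2151 19427/717; 2140/717 19427/717 14569/717]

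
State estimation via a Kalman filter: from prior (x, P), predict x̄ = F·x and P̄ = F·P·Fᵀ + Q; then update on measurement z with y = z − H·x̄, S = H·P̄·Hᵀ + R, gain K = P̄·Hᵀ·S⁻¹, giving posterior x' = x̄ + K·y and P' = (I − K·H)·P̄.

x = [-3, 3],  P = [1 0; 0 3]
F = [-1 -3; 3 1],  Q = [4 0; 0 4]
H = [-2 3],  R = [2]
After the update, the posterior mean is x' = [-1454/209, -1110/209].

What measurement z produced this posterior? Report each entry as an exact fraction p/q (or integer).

z = [-2]

x̄ = F·x = [-6, -6]
P̄ = F·P·Fᵀ + Q = [32 -12; -12 16]
S = H·P̄·Hᵀ + R = [418]
K = P̄·Hᵀ·S⁻¹ = [-50/209; 36/209]
x' − x̄ = [-200/209, 144/209] = K·y
y = (KᵀK)⁻¹·Kᵀ·(x' − x̄) = [4]
z = y + H·x̄ = [4] + [-6] = [-2]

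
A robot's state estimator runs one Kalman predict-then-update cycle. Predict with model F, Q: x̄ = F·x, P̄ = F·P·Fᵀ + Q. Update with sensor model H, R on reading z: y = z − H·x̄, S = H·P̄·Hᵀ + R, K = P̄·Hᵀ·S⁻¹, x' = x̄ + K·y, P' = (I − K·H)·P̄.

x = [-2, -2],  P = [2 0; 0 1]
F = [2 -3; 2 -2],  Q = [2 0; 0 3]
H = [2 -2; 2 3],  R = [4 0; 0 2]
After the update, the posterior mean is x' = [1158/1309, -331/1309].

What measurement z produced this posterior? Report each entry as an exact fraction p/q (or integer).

x̄ = F·x = [2, 0]
P̄ = F·P·Fᵀ + Q = [19 14; 14 15]
S = H·P̄·Hᵀ + R = [28 14; 14 381]
K = P̄·Hᵀ·S⁻¹ = [1345/5236 75/374; -223/1309 37/187]
x' − x̄ = [-1460/1309, -331/1309] = K·y
y = (KᵀK)⁻¹·Kᵀ·(x' − x̄) = [-2, -3]
z = y + H·x̄ = [-2, -3] + [4, 4] = [2, 1]

z = [2, 1]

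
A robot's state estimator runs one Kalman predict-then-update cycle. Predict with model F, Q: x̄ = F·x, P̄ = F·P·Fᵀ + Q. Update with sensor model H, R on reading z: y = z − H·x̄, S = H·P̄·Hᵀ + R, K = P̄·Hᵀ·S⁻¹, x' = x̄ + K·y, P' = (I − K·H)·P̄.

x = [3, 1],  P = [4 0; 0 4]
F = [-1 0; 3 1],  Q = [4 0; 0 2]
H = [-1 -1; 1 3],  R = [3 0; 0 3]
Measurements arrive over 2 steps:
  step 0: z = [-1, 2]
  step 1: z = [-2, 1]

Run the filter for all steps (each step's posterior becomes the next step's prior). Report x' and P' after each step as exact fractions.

step 0: x' = [-177/599, 528/599], P' = [1944/599 -804/599; -804/599 510/599]
step 1: x' = [138845/118019, 4549/590095], P' = [379716/118019 -157812/118019; -157812/118019 501324/590095]

step 0: x̄ = F·x = [-3, 10]
step 0: P̄ = F·P·Fᵀ + Q = [8 -12; -12 42]
step 0: y = z − H·x̄ = [6, -25]
step 0: S = H·P̄·Hᵀ + R = [29 -86; -86 317]
step 0: K = P̄·Hᵀ·S⁻¹ = [-380/599 -156/599; 98/599 242/599]
step 0: x' = x̄ + K·y = [-177/599, 528/599]
step 0: P' = (I − K·H)·P̄ = [1944/599 -804/599; -804/599 510/599]
step 1: x̄ = F·x = [177/599, -3/599]
step 1: P̄ = F·P·Fᵀ + Q = [4340/599 -5028/599; -5028/599 14380/599]
step 1: y = z − H·x̄ = [-1024/599, 431/599]
step 1: S = H·P̄·Hᵀ + R = [10461/599 -27368/599; -27368/599 105389/599]
step 1: K = P̄·Hᵀ·S⁻¹ = [-73968/118019 -2840/10729; 95912/590095 21664/53645]
step 1: x' = x̄ + K·y = [138845/118019, 4549/590095]
step 1: P' = (I − K·H)·P̄ = [379716/118019 -157812/118019; -157812/118019 501324/590095]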